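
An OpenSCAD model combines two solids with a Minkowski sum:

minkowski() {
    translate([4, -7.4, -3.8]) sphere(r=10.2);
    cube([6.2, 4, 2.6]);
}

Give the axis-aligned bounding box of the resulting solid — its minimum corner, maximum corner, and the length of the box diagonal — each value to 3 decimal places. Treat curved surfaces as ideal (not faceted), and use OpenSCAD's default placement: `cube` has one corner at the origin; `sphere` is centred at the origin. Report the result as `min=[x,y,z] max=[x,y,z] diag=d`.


A = translate([4, -7.4, -3.8]) sphere(r=10.2) → bbox [-6.2,-17.6,-14] .. [14.2,2.8,6.4]
B = cube([6.2, 4, 2.6]) → bbox [0,0,0] .. [6.2,4,2.6]
lo = A.lo+B.lo = [-6.2+0, -17.6+0, -14+0] = [-6.200,-17.600,-14.000]
hi = A.hi+B.hi = [14.2+6.2, 2.8+4, 6.4+2.6] = [20.400,6.800,9.000]
diag = √(26.6²+24.4²+23²) = √1831.92 = 42.801

min=[-6.200,-17.600,-14.000] max=[20.400,6.800,9.000] diag=42.801


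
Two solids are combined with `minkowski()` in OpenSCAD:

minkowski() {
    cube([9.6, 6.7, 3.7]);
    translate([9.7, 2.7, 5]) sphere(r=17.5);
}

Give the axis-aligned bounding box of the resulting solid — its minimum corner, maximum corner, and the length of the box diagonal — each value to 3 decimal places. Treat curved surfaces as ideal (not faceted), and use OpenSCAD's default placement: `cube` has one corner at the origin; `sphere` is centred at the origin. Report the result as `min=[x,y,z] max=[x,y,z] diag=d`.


A = translate([9.7, 2.7, 5]) sphere(r=17.5) → bbox [-7.8,-14.8,-12.5] .. [27.2,20.2,22.5]
B = cube([9.6, 6.7, 3.7]) → bbox [0,0,0] .. [9.6,6.7,3.7]
lo = A.lo+B.lo = [-7.8+0, -14.8+0, -12.5+0] = [-7.800,-14.800,-12.500]
hi = A.hi+B.hi = [27.2+9.6, 20.2+6.7, 22.5+3.7] = [36.800,26.900,26.200]
diag = √(44.6²+41.7²+38.7²) = √5225.74 = 72.289

min=[-7.800,-14.800,-12.500] max=[36.800,26.900,26.200] diag=72.289


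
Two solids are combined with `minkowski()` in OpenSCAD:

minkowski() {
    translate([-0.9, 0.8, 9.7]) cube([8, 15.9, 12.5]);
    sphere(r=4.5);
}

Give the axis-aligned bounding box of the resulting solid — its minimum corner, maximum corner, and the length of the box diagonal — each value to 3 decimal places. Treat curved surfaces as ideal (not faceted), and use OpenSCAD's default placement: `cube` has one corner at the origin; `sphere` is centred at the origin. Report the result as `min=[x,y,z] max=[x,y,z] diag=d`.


min=[-5.400,-3.700,5.200] max=[11.600,21.200,26.700] diag=37.031

A = translate([-0.9, 0.8, 9.7]) cube([8, 15.9, 12.5]) → bbox [-0.9,0.8,9.7] .. [7.1,16.7,22.2]
B = sphere(r=4.5) → bbox [-4.5,-4.5,-4.5] .. [4.5,4.5,4.5]
lo = A.lo+B.lo = [-0.9-4.5, 0.8-4.5, 9.7-4.5] = [-5.400,-3.700,5.200]
hi = A.hi+B.hi = [7.1+4.5, 16.7+4.5, 22.2+4.5] = [11.600,21.200,26.700]
diag = √(17²+24.9²+21.5²) = √1371.26 = 37.031


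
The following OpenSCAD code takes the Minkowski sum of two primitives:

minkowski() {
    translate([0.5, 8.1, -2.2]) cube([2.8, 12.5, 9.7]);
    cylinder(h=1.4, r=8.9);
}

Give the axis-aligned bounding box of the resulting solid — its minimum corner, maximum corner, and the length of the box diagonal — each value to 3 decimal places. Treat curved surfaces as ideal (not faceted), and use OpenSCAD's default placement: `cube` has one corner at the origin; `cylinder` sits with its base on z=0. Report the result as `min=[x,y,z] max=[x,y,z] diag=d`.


min=[-8.400,-0.800,-2.200] max=[12.200,29.500,8.900] diag=38.284

A = translate([0.5, 8.1, -2.2]) cube([2.8, 12.5, 9.7]) → bbox [0.5,8.1,-2.2] .. [3.3,20.6,7.5]
B = cylinder(h=1.4, r=8.9) → bbox [-8.9,-8.9,0] .. [8.9,8.9,1.4]
lo = A.lo+B.lo = [0.5-8.9, 8.1-8.9, -2.2+0] = [-8.400,-0.800,-2.200]
hi = A.hi+B.hi = [3.3+8.9, 20.6+8.9, 7.5+1.4] = [12.200,29.500,8.900]
diag = √(20.6²+30.3²+11.1²) = √1465.66 = 38.284


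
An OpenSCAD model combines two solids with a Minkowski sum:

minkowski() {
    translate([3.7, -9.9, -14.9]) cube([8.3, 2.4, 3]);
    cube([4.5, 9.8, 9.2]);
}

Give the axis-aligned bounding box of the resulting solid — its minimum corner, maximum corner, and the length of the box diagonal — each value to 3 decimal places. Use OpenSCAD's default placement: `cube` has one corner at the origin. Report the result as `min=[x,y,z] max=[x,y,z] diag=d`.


min=[3.700,-9.900,-14.900] max=[16.500,2.300,-2.700] diag=21.483

A = translate([3.7, -9.9, -14.9]) cube([8.3, 2.4, 3]) → bbox [3.7,-9.9,-14.9] .. [12,-7.5,-11.9]
B = cube([4.5, 9.8, 9.2]) → bbox [0,0,0] .. [4.5,9.8,9.2]
lo = A.lo+B.lo = [3.7+0, -9.9+0, -14.9+0] = [3.700,-9.900,-14.900]
hi = A.hi+B.hi = [12+4.5, -7.5+9.8, -11.9+9.2] = [16.500,2.300,-2.700]
diag = √(12.8²+12.2²+12.2²) = √461.52 = 21.483


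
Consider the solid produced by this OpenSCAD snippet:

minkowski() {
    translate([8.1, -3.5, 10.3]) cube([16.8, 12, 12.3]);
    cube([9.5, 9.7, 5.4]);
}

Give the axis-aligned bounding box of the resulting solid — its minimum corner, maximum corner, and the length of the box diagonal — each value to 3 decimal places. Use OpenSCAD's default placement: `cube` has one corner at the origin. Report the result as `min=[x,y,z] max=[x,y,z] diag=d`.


min=[8.100,-3.500,10.300] max=[34.400,18.200,28.000] diag=38.417

A = translate([8.1, -3.5, 10.3]) cube([16.8, 12, 12.3]) → bbox [8.1,-3.5,10.3] .. [24.9,8.5,22.6]
B = cube([9.5, 9.7, 5.4]) → bbox [0,0,0] .. [9.5,9.7,5.4]
lo = A.lo+B.lo = [8.1+0, -3.5+0, 10.3+0] = [8.100,-3.500,10.300]
hi = A.hi+B.hi = [24.9+9.5, 8.5+9.7, 22.6+5.4] = [34.400,18.200,28.000]
diag = √(26.3²+21.7²+17.7²) = √1475.87 = 38.417


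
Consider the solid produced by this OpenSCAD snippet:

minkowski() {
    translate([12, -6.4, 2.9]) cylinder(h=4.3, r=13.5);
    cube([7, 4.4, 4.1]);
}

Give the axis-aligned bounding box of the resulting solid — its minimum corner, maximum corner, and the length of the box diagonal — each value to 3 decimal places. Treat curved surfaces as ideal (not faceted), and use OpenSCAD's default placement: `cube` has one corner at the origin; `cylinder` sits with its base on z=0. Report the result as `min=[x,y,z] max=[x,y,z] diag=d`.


min=[-1.500,-19.900,2.900] max=[32.500,11.500,11.300] diag=47.037

A = translate([12, -6.4, 2.9]) cylinder(h=4.3, r=13.5) → bbox [-1.5,-19.9,2.9] .. [25.5,7.1,7.2]
B = cube([7, 4.4, 4.1]) → bbox [0,0,0] .. [7,4.4,4.1]
lo = A.lo+B.lo = [-1.5+0, -19.9+0, 2.9+0] = [-1.500,-19.900,2.900]
hi = A.hi+B.hi = [25.5+7, 7.1+4.4, 7.2+4.1] = [32.500,11.500,11.300]
diag = √(34²+31.4²+8.4²) = √2212.52 = 47.037


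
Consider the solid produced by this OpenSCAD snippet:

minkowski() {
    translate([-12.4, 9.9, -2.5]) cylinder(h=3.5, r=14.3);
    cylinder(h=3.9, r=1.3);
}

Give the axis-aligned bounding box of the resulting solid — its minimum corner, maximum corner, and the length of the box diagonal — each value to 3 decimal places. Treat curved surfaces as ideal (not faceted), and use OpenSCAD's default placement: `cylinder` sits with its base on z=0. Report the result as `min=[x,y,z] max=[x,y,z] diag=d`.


A = translate([-12.4, 9.9, -2.5]) cylinder(h=3.5, r=14.3) → bbox [-26.7,-4.4,-2.5] .. [1.9,24.2,1]
B = cylinder(h=3.9, r=1.3) → bbox [-1.3,-1.3,0] .. [1.3,1.3,3.9]
lo = A.lo+B.lo = [-26.7-1.3, -4.4-1.3, -2.5+0] = [-28.000,-5.700,-2.500]
hi = A.hi+B.hi = [1.9+1.3, 24.2+1.3, 1+3.9] = [3.200,25.500,4.900]
diag = √(31.2²+31.2²+7.4²) = √2001.64 = 44.740

min=[-28.000,-5.700,-2.500] max=[3.200,25.500,4.900] diag=44.740


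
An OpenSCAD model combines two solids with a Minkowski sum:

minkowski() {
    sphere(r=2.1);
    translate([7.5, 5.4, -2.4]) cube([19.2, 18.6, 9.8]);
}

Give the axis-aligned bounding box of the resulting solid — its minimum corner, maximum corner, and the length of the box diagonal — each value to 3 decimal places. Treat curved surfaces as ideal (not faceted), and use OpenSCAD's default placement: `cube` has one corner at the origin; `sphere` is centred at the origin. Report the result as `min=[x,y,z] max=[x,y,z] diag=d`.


A = translate([7.5, 5.4, -2.4]) cube([19.2, 18.6, 9.8]) → bbox [7.5,5.4,-2.4] .. [26.7,24,7.4]
B = sphere(r=2.1) → bbox [-2.1,-2.1,-2.1] .. [2.1,2.1,2.1]
lo = A.lo+B.lo = [7.5-2.1, 5.4-2.1, -2.4-2.1] = [5.400,3.300,-4.500]
hi = A.hi+B.hi = [26.7+2.1, 24+2.1, 7.4+2.1] = [28.800,26.100,9.500]
diag = √(23.4²+22.8²+14²) = √1263.4 = 35.544

min=[5.400,3.300,-4.500] max=[28.800,26.100,9.500] diag=35.544


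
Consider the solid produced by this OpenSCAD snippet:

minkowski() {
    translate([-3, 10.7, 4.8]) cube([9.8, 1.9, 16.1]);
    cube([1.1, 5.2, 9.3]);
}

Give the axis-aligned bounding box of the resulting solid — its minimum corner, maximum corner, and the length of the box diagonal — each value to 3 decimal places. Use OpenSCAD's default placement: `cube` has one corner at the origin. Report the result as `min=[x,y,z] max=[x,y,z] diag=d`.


min=[-3.000,10.700,4.800] max=[7.900,17.800,30.200] diag=28.537

A = translate([-3, 10.7, 4.8]) cube([9.8, 1.9, 16.1]) → bbox [-3,10.7,4.8] .. [6.8,12.6,20.9]
B = cube([1.1, 5.2, 9.3]) → bbox [0,0,0] .. [1.1,5.2,9.3]
lo = A.lo+B.lo = [-3+0, 10.7+0, 4.8+0] = [-3.000,10.700,4.800]
hi = A.hi+B.hi = [6.8+1.1, 12.6+5.2, 20.9+9.3] = [7.900,17.800,30.200]
diag = √(10.9²+7.1²+25.4²) = √814.38 = 28.537


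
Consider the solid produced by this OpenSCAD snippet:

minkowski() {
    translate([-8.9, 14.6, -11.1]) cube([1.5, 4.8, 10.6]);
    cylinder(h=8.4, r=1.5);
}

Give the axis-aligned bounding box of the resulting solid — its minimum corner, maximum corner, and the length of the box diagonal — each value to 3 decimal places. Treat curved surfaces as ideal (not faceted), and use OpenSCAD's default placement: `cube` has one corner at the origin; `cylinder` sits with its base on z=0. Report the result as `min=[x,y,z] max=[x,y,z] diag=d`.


A = translate([-8.9, 14.6, -11.1]) cube([1.5, 4.8, 10.6]) → bbox [-8.9,14.6,-11.1] .. [-7.4,19.4,-0.5]
B = cylinder(h=8.4, r=1.5) → bbox [-1.5,-1.5,0] .. [1.5,1.5,8.4]
lo = A.lo+B.lo = [-8.9-1.5, 14.6-1.5, -11.1+0] = [-10.400,13.100,-11.100]
hi = A.hi+B.hi = [-7.4+1.5, 19.4+1.5, -0.5+8.4] = [-5.900,20.900,7.900]
diag = √(4.5²+7.8²+19²) = √442.09 = 21.026

min=[-10.400,13.100,-11.100] max=[-5.900,20.900,7.900] diag=21.026


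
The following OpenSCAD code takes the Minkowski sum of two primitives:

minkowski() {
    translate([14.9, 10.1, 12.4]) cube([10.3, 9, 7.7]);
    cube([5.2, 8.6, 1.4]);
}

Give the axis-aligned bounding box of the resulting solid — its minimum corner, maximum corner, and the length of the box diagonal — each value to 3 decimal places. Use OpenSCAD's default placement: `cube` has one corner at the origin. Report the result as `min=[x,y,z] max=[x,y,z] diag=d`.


min=[14.900,10.100,12.400] max=[30.400,27.700,21.500] diag=25.156

A = translate([14.9, 10.1, 12.4]) cube([10.3, 9, 7.7]) → bbox [14.9,10.1,12.4] .. [25.2,19.1,20.1]
B = cube([5.2, 8.6, 1.4]) → bbox [0,0,0] .. [5.2,8.6,1.4]
lo = A.lo+B.lo = [14.9+0, 10.1+0, 12.4+0] = [14.900,10.100,12.400]
hi = A.hi+B.hi = [25.2+5.2, 19.1+8.6, 20.1+1.4] = [30.400,27.700,21.500]
diag = √(15.5²+17.6²+9.1²) = √632.82 = 25.156


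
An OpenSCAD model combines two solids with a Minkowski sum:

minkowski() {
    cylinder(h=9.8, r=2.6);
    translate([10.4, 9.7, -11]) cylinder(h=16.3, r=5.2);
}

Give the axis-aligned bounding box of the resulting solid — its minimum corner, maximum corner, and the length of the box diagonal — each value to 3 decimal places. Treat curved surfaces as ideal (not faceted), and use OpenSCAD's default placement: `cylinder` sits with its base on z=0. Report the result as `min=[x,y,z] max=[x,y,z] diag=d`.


A = translate([10.4, 9.7, -11]) cylinder(h=16.3, r=5.2) → bbox [5.2,4.5,-11] .. [15.6,14.9,5.3]
B = cylinder(h=9.8, r=2.6) → bbox [-2.6,-2.6,0] .. [2.6,2.6,9.8]
lo = A.lo+B.lo = [5.2-2.6, 4.5-2.6, -11+0] = [2.600,1.900,-11.000]
hi = A.hi+B.hi = [15.6+2.6, 14.9+2.6, 5.3+9.8] = [18.200,17.500,15.100]
diag = √(15.6²+15.6²+26.1²) = √1167.93 = 34.175

min=[2.600,1.900,-11.000] max=[18.200,17.500,15.100] diag=34.175


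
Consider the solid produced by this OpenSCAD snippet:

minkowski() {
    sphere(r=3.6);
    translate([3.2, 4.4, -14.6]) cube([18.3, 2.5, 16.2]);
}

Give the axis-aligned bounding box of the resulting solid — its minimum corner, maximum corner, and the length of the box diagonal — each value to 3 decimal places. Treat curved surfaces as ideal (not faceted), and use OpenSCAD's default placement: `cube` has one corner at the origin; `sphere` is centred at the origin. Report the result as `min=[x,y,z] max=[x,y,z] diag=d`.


A = translate([3.2, 4.4, -14.6]) cube([18.3, 2.5, 16.2]) → bbox [3.2,4.4,-14.6] .. [21.5,6.9,1.6]
B = sphere(r=3.6) → bbox [-3.6,-3.6,-3.6] .. [3.6,3.6,3.6]
lo = A.lo+B.lo = [3.2-3.6, 4.4-3.6, -14.6-3.6] = [-0.400,0.800,-18.200]
hi = A.hi+B.hi = [21.5+3.6, 6.9+3.6, 1.6+3.6] = [25.100,10.500,5.200]
diag = √(25.5²+9.7²+23.4²) = √1291.9 = 35.943

min=[-0.400,0.800,-18.200] max=[25.100,10.500,5.200] diag=35.943


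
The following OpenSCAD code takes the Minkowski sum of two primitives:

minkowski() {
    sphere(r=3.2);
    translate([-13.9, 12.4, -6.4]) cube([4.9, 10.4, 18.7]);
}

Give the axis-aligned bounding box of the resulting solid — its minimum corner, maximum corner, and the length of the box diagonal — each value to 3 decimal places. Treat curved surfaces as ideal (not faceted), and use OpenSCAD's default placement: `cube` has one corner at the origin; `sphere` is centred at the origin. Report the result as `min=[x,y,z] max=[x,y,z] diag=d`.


A = translate([-13.9, 12.4, -6.4]) cube([4.9, 10.4, 18.7]) → bbox [-13.9,12.4,-6.4] .. [-9,22.8,12.3]
B = sphere(r=3.2) → bbox [-3.2,-3.2,-3.2] .. [3.2,3.2,3.2]
lo = A.lo+B.lo = [-13.9-3.2, 12.4-3.2, -6.4-3.2] = [-17.100,9.200,-9.600]
hi = A.hi+B.hi = [-9+3.2, 22.8+3.2, 12.3+3.2] = [-5.800,26.000,15.500]
diag = √(11.3²+16.8²+25.1²) = √1039.94 = 32.248

min=[-17.100,9.200,-9.600] max=[-5.800,26.000,15.500] diag=32.248


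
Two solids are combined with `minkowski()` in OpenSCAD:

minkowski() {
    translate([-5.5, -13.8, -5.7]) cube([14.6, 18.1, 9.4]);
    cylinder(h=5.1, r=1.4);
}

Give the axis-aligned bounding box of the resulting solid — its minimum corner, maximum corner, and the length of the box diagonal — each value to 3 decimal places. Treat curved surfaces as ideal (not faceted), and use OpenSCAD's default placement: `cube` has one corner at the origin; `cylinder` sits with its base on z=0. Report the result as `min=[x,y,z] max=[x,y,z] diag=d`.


A = translate([-5.5, -13.8, -5.7]) cube([14.6, 18.1, 9.4]) → bbox [-5.5,-13.8,-5.7] .. [9.1,4.3,3.7]
B = cylinder(h=5.1, r=1.4) → bbox [-1.4,-1.4,0] .. [1.4,1.4,5.1]
lo = A.lo+B.lo = [-5.5-1.4, -13.8-1.4, -5.7+0] = [-6.900,-15.200,-5.700]
hi = A.hi+B.hi = [9.1+1.4, 4.3+1.4, 3.7+5.1] = [10.500,5.700,8.800]
diag = √(17.4²+20.9²+14.5²) = √949.82 = 30.819

min=[-6.900,-15.200,-5.700] max=[10.500,5.700,8.800] diag=30.819


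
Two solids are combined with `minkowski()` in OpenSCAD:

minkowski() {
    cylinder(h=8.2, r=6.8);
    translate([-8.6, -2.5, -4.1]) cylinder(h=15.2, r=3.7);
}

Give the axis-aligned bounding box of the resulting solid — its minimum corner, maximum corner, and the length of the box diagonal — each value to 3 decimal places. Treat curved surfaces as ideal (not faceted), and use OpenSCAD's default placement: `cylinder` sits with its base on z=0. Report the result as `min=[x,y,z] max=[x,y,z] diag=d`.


A = translate([-8.6, -2.5, -4.1]) cylinder(h=15.2, r=3.7) → bbox [-12.3,-6.2,-4.1] .. [-4.9,1.2,11.1]
B = cylinder(h=8.2, r=6.8) → bbox [-6.8,-6.8,0] .. [6.8,6.8,8.2]
lo = A.lo+B.lo = [-12.3-6.8, -6.2-6.8, -4.1+0] = [-19.100,-13.000,-4.100]
hi = A.hi+B.hi = [-4.9+6.8, 1.2+6.8, 11.1+8.2] = [1.900,8.000,19.300]
diag = √(21²+21²+23.4²) = √1429.56 = 37.810

min=[-19.100,-13.000,-4.100] max=[1.900,8.000,19.300] diag=37.810


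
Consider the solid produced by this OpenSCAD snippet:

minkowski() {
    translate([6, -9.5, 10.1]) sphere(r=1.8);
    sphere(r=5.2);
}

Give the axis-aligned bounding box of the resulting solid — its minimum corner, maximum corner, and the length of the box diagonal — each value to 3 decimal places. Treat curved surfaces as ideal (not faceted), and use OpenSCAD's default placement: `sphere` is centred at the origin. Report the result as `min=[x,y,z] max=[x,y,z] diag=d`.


A = translate([6, -9.5, 10.1]) sphere(r=1.8) → bbox [4.2,-11.3,8.3] .. [7.8,-7.7,11.9]
B = sphere(r=5.2) → bbox [-5.2,-5.2,-5.2] .. [5.2,5.2,5.2]
lo = A.lo+B.lo = [4.2-5.2, -11.3-5.2, 8.3-5.2] = [-1.000,-16.500,3.100]
hi = A.hi+B.hi = [7.8+5.2, -7.7+5.2, 11.9+5.2] = [13.000,-2.500,17.100]
diag = √(14²+14²+14²) = √588 = 24.249

min=[-1.000,-16.500,3.100] max=[13.000,-2.500,17.100] diag=24.249


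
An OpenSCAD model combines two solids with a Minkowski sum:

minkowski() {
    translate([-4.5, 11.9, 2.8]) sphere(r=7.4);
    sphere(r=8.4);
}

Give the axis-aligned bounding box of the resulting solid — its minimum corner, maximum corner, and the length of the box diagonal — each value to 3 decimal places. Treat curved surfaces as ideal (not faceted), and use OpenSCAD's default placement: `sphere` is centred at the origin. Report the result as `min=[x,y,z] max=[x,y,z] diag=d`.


min=[-20.300,-3.900,-13.000] max=[11.300,27.700,18.600] diag=54.733

A = translate([-4.5, 11.9, 2.8]) sphere(r=7.4) → bbox [-11.9,4.5,-4.6] .. [2.9,19.3,10.2]
B = sphere(r=8.4) → bbox [-8.4,-8.4,-8.4] .. [8.4,8.4,8.4]
lo = A.lo+B.lo = [-11.9-8.4, 4.5-8.4, -4.6-8.4] = [-20.300,-3.900,-13.000]
hi = A.hi+B.hi = [2.9+8.4, 19.3+8.4, 10.2+8.4] = [11.300,27.700,18.600]
diag = √(31.6²+31.6²+31.6²) = √2995.68 = 54.733


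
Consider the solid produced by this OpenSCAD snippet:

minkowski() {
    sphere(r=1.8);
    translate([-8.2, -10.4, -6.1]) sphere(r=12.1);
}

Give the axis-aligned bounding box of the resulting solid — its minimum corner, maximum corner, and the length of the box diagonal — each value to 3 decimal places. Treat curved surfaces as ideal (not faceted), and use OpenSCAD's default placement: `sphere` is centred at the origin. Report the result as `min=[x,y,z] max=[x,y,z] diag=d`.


A = translate([-8.2, -10.4, -6.1]) sphere(r=12.1) → bbox [-20.3,-22.5,-18.2] .. [3.9,1.7,6]
B = sphere(r=1.8) → bbox [-1.8,-1.8,-1.8] .. [1.8,1.8,1.8]
lo = A.lo+B.lo = [-20.3-1.8, -22.5-1.8, -18.2-1.8] = [-22.100,-24.300,-20.000]
hi = A.hi+B.hi = [3.9+1.8, 1.7+1.8, 6+1.8] = [5.700,3.500,7.800]
diag = √(27.8²+27.8²+27.8²) = √2318.52 = 48.151

min=[-22.100,-24.300,-20.000] max=[5.700,3.500,7.800] diag=48.151


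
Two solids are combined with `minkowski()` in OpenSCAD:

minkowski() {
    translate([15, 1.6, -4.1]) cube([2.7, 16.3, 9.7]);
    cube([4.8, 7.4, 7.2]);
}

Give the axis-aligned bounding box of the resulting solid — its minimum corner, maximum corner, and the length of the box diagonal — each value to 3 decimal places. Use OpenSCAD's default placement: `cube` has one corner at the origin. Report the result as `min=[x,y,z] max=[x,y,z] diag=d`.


A = translate([15, 1.6, -4.1]) cube([2.7, 16.3, 9.7]) → bbox [15,1.6,-4.1] .. [17.7,17.9,5.6]
B = cube([4.8, 7.4, 7.2]) → bbox [0,0,0] .. [4.8,7.4,7.2]
lo = A.lo+B.lo = [15+0, 1.6+0, -4.1+0] = [15.000,1.600,-4.100]
hi = A.hi+B.hi = [17.7+4.8, 17.9+7.4, 5.6+7.2] = [22.500,25.300,12.800]
diag = √(7.5²+23.7²+16.9²) = √903.55 = 30.059

min=[15.000,1.600,-4.100] max=[22.500,25.300,12.800] diag=30.059


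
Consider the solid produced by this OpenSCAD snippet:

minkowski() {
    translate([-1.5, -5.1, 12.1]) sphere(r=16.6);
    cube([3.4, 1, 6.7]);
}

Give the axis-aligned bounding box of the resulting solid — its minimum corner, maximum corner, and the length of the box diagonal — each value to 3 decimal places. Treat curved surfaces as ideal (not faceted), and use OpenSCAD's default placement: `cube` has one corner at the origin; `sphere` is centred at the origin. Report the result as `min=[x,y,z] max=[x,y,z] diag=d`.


min=[-18.100,-21.700,-4.500] max=[18.500,12.500,35.400] diag=64.041

A = translate([-1.5, -5.1, 12.1]) sphere(r=16.6) → bbox [-18.1,-21.7,-4.5] .. [15.1,11.5,28.7]
B = cube([3.4, 1, 6.7]) → bbox [0,0,0] .. [3.4,1,6.7]
lo = A.lo+B.lo = [-18.1+0, -21.7+0, -4.5+0] = [-18.100,-21.700,-4.500]
hi = A.hi+B.hi = [15.1+3.4, 11.5+1, 28.7+6.7] = [18.500,12.500,35.400]
diag = √(36.6²+34.2²+39.9²) = √4101.21 = 64.041


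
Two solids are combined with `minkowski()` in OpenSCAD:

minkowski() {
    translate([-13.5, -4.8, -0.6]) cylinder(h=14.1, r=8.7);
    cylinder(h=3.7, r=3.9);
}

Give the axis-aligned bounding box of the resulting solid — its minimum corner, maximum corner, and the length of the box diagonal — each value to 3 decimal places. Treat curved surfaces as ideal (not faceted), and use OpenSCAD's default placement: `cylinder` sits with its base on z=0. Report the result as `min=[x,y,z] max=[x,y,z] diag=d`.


min=[-26.100,-17.400,-0.600] max=[-0.900,7.800,17.200] diag=39.836

A = translate([-13.5, -4.8, -0.6]) cylinder(h=14.1, r=8.7) → bbox [-22.2,-13.5,-0.6] .. [-4.8,3.9,13.5]
B = cylinder(h=3.7, r=3.9) → bbox [-3.9,-3.9,0] .. [3.9,3.9,3.7]
lo = A.lo+B.lo = [-22.2-3.9, -13.5-3.9, -0.6+0] = [-26.100,-17.400,-0.600]
hi = A.hi+B.hi = [-4.8+3.9, 3.9+3.9, 13.5+3.7] = [-0.900,7.800,17.200]
diag = √(25.2²+25.2²+17.8²) = √1586.92 = 39.836


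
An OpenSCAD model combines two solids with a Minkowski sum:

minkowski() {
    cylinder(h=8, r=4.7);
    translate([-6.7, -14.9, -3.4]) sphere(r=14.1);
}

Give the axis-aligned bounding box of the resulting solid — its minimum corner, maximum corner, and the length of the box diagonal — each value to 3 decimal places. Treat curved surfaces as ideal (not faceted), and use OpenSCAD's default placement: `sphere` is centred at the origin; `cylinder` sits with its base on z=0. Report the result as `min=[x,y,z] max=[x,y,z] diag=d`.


min=[-25.500,-33.700,-17.500] max=[12.100,3.900,18.700] diag=64.327

A = translate([-6.7, -14.9, -3.4]) sphere(r=14.1) → bbox [-20.8,-29,-17.5] .. [7.4,-0.8,10.7]
B = cylinder(h=8, r=4.7) → bbox [-4.7,-4.7,0] .. [4.7,4.7,8]
lo = A.lo+B.lo = [-20.8-4.7, -29-4.7, -17.5+0] = [-25.500,-33.700,-17.500]
hi = A.hi+B.hi = [7.4+4.7, -0.8+4.7, 10.7+8] = [12.100,3.900,18.700]
diag = √(37.6²+37.6²+36.2²) = √4137.96 = 64.327


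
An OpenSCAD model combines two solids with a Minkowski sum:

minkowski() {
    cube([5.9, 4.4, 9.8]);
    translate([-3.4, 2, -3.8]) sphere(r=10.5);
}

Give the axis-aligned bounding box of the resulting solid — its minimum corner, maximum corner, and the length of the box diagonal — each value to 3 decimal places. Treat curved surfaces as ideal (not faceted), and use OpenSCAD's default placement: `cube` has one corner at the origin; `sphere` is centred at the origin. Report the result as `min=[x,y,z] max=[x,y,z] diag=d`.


A = translate([-3.4, 2, -3.8]) sphere(r=10.5) → bbox [-13.9,-8.5,-14.3] .. [7.1,12.5,6.7]
B = cube([5.9, 4.4, 9.8]) → bbox [0,0,0] .. [5.9,4.4,9.8]
lo = A.lo+B.lo = [-13.9+0, -8.5+0, -14.3+0] = [-13.900,-8.500,-14.300]
hi = A.hi+B.hi = [7.1+5.9, 12.5+4.4, 6.7+9.8] = [13.000,16.900,16.500]
diag = √(26.9²+25.4²+30.8²) = √2317.41 = 48.139

min=[-13.900,-8.500,-14.300] max=[13.000,16.900,16.500] diag=48.139


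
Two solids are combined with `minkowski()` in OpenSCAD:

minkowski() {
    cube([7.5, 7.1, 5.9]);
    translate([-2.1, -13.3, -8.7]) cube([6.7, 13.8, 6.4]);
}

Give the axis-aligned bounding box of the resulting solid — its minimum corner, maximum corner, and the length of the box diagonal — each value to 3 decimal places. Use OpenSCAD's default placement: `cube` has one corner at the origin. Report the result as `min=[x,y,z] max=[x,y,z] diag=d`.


A = translate([-2.1, -13.3, -8.7]) cube([6.7, 13.8, 6.4]) → bbox [-2.1,-13.3,-8.7] .. [4.6,0.5,-2.3]
B = cube([7.5, 7.1, 5.9]) → bbox [0,0,0] .. [7.5,7.1,5.9]
lo = A.lo+B.lo = [-2.1+0, -13.3+0, -8.7+0] = [-2.100,-13.300,-8.700]
hi = A.hi+B.hi = [4.6+7.5, 0.5+7.1, -2.3+5.9] = [12.100,7.600,3.600]
diag = √(14.2²+20.9²+12.3²) = √789.74 = 28.102

min=[-2.100,-13.300,-8.700] max=[12.100,7.600,3.600] diag=28.102


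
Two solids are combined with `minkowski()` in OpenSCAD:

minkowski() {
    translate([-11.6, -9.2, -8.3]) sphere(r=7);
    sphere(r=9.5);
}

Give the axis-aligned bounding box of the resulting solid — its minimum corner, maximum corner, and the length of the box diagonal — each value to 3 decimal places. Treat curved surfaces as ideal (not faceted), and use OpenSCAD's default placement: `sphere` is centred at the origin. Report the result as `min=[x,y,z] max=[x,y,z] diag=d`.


min=[-28.100,-25.700,-24.800] max=[4.900,7.300,8.200] diag=57.158

A = translate([-11.6, -9.2, -8.3]) sphere(r=7) → bbox [-18.6,-16.2,-15.3] .. [-4.6,-2.2,-1.3]
B = sphere(r=9.5) → bbox [-9.5,-9.5,-9.5] .. [9.5,9.5,9.5]
lo = A.lo+B.lo = [-18.6-9.5, -16.2-9.5, -15.3-9.5] = [-28.100,-25.700,-24.800]
hi = A.hi+B.hi = [-4.6+9.5, -2.2+9.5, -1.3+9.5] = [4.900,7.300,8.200]
diag = √(33²+33²+33²) = √3267 = 57.158


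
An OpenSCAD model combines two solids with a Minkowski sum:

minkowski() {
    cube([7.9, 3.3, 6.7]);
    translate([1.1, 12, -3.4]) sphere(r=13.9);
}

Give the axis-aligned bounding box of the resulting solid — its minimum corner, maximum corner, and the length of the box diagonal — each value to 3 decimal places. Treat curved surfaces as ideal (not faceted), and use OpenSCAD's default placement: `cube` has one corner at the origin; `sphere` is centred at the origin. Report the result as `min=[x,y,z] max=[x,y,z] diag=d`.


A = translate([1.1, 12, -3.4]) sphere(r=13.9) → bbox [-12.8,-1.9,-17.3] .. [15,25.9,10.5]
B = cube([7.9, 3.3, 6.7]) → bbox [0,0,0] .. [7.9,3.3,6.7]
lo = A.lo+B.lo = [-12.8+0, -1.9+0, -17.3+0] = [-12.800,-1.900,-17.300]
hi = A.hi+B.hi = [15+7.9, 25.9+3.3, 10.5+6.7] = [22.900,29.200,17.200]
diag = √(35.7²+31.1²+34.5²) = √3431.95 = 58.583

min=[-12.800,-1.900,-17.300] max=[22.900,29.200,17.200] diag=58.583


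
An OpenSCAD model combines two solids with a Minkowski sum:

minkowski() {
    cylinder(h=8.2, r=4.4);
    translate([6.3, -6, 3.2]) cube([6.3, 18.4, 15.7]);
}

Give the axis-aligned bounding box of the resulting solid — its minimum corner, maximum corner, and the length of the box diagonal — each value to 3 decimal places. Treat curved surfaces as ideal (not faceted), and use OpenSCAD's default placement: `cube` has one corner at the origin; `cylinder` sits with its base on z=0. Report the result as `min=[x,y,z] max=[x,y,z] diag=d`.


min=[1.900,-10.400,3.200] max=[17.000,16.800,27.100] diag=39.231

A = translate([6.3, -6, 3.2]) cube([6.3, 18.4, 15.7]) → bbox [6.3,-6,3.2] .. [12.6,12.4,18.9]
B = cylinder(h=8.2, r=4.4) → bbox [-4.4,-4.4,0] .. [4.4,4.4,8.2]
lo = A.lo+B.lo = [6.3-4.4, -6-4.4, 3.2+0] = [1.900,-10.400,3.200]
hi = A.hi+B.hi = [12.6+4.4, 12.4+4.4, 18.9+8.2] = [17.000,16.800,27.100]
diag = √(15.1²+27.2²+23.9²) = √1539.06 = 39.231


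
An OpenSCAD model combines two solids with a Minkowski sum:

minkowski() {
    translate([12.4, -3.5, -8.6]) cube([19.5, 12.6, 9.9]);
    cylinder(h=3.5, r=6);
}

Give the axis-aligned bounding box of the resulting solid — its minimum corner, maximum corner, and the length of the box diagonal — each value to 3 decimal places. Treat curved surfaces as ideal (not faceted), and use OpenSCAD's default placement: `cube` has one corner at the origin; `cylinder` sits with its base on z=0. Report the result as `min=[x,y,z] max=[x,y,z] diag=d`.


A = translate([12.4, -3.5, -8.6]) cube([19.5, 12.6, 9.9]) → bbox [12.4,-3.5,-8.6] .. [31.9,9.1,1.3]
B = cylinder(h=3.5, r=6) → bbox [-6,-6,0] .. [6,6,3.5]
lo = A.lo+B.lo = [12.4-6, -3.5-6, -8.6+0] = [6.400,-9.500,-8.600]
hi = A.hi+B.hi = [31.9+6, 9.1+6, 1.3+3.5] = [37.900,15.100,4.800]
diag = √(31.5²+24.6²+13.4²) = √1776.97 = 42.154

min=[6.400,-9.500,-8.600] max=[37.900,15.100,4.800] diag=42.154


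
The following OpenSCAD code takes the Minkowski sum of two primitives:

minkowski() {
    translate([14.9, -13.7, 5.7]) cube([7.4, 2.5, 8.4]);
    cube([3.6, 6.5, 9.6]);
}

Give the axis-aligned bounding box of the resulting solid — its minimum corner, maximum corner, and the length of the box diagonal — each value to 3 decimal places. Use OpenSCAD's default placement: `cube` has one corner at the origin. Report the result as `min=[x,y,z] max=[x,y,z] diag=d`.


min=[14.900,-13.700,5.700] max=[25.900,-4.700,23.700] diag=22.935

A = translate([14.9, -13.7, 5.7]) cube([7.4, 2.5, 8.4]) → bbox [14.9,-13.7,5.7] .. [22.3,-11.2,14.1]
B = cube([3.6, 6.5, 9.6]) → bbox [0,0,0] .. [3.6,6.5,9.6]
lo = A.lo+B.lo = [14.9+0, -13.7+0, 5.7+0] = [14.900,-13.700,5.700]
hi = A.hi+B.hi = [22.3+3.6, -11.2+6.5, 14.1+9.6] = [25.900,-4.700,23.700]
diag = √(11²+9²+18²) = √526 = 22.935


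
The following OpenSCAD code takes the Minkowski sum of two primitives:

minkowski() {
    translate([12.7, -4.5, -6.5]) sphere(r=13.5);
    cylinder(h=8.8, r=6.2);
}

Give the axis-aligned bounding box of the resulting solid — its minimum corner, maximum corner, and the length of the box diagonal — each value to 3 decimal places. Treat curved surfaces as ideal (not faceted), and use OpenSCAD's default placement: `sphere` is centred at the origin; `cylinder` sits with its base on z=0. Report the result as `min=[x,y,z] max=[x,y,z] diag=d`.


min=[-7.000,-24.200,-20.000] max=[32.400,15.200,15.800] diag=66.230

A = translate([12.7, -4.5, -6.5]) sphere(r=13.5) → bbox [-0.8,-18,-20] .. [26.2,9,7]
B = cylinder(h=8.8, r=6.2) → bbox [-6.2,-6.2,0] .. [6.2,6.2,8.8]
lo = A.lo+B.lo = [-0.8-6.2, -18-6.2, -20+0] = [-7.000,-24.200,-20.000]
hi = A.hi+B.hi = [26.2+6.2, 9+6.2, 7+8.8] = [32.400,15.200,15.800]
diag = √(39.4²+39.4²+35.8²) = √4386.36 = 66.230


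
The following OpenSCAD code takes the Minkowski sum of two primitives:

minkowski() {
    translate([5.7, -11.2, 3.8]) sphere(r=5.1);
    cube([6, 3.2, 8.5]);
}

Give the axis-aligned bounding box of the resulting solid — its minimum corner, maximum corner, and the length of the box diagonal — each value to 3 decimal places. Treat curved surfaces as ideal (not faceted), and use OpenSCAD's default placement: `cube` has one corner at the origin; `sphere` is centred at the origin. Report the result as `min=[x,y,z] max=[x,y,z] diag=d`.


A = translate([5.7, -11.2, 3.8]) sphere(r=5.1) → bbox [0.6,-16.3,-1.3] .. [10.8,-6.1,8.9]
B = cube([6, 3.2, 8.5]) → bbox [0,0,0] .. [6,3.2,8.5]
lo = A.lo+B.lo = [0.6+0, -16.3+0, -1.3+0] = [0.600,-16.300,-1.300]
hi = A.hi+B.hi = [10.8+6, -6.1+3.2, 8.9+8.5] = [16.800,-2.900,17.400]
diag = √(16.2²+13.4²+18.7²) = √791.69 = 28.137

min=[0.600,-16.300,-1.300] max=[16.800,-2.900,17.400] diag=28.137


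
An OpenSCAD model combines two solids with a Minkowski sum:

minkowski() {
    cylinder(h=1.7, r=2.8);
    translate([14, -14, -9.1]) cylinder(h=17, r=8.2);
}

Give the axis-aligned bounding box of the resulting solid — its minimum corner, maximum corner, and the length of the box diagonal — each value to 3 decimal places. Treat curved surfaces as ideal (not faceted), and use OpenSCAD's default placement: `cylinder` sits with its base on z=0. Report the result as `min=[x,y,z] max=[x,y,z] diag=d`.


min=[3.000,-25.000,-9.100] max=[25.000,-3.000,9.600] diag=36.300

A = translate([14, -14, -9.1]) cylinder(h=17, r=8.2) → bbox [5.8,-22.2,-9.1] .. [22.2,-5.8,7.9]
B = cylinder(h=1.7, r=2.8) → bbox [-2.8,-2.8,0] .. [2.8,2.8,1.7]
lo = A.lo+B.lo = [5.8-2.8, -22.2-2.8, -9.1+0] = [3.000,-25.000,-9.100]
hi = A.hi+B.hi = [22.2+2.8, -5.8+2.8, 7.9+1.7] = [25.000,-3.000,9.600]
diag = √(22²+22²+18.7²) = √1317.69 = 36.300


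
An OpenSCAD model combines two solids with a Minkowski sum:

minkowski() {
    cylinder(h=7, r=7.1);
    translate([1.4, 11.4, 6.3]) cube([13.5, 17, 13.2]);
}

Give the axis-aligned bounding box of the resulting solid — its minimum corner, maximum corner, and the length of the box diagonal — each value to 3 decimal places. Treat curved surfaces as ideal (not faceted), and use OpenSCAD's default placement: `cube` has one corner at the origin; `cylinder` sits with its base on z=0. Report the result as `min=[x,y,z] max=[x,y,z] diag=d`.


A = translate([1.4, 11.4, 6.3]) cube([13.5, 17, 13.2]) → bbox [1.4,11.4,6.3] .. [14.9,28.4,19.5]
B = cylinder(h=7, r=7.1) → bbox [-7.1,-7.1,0] .. [7.1,7.1,7]
lo = A.lo+B.lo = [1.4-7.1, 11.4-7.1, 6.3+0] = [-5.700,4.300,6.300]
hi = A.hi+B.hi = [14.9+7.1, 28.4+7.1, 19.5+7] = [22.000,35.500,26.500]
diag = √(27.7²+31.2²+20.2²) = √2148.77 = 46.355

min=[-5.700,4.300,6.300] max=[22.000,35.500,26.500] diag=46.355


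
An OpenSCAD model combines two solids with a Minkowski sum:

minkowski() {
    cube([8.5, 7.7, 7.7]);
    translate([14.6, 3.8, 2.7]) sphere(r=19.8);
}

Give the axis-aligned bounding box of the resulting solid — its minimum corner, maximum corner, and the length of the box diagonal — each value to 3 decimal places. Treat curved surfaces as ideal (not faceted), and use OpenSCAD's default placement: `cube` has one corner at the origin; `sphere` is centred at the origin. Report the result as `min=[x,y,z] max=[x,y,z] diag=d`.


A = translate([14.6, 3.8, 2.7]) sphere(r=19.8) → bbox [-5.2,-16,-17.1] .. [34.4,23.6,22.5]
B = cube([8.5, 7.7, 7.7]) → bbox [0,0,0] .. [8.5,7.7,7.7]
lo = A.lo+B.lo = [-5.2+0, -16+0, -17.1+0] = [-5.200,-16.000,-17.100]
hi = A.hi+B.hi = [34.4+8.5, 23.6+7.7, 22.5+7.7] = [42.900,31.300,30.200]
diag = √(48.1²+47.3²+47.3²) = √6788.19 = 82.390

min=[-5.200,-16.000,-17.100] max=[42.900,31.300,30.200] diag=82.390


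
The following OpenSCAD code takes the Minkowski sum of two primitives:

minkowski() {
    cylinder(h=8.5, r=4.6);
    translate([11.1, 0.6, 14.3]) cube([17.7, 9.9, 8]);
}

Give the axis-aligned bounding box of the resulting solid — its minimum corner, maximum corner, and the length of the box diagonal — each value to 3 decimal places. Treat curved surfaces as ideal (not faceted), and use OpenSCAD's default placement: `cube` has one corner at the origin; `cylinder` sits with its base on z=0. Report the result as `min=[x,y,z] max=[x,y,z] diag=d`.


min=[6.500,-4.000,14.300] max=[33.400,15.100,30.800] diag=36.887

A = translate([11.1, 0.6, 14.3]) cube([17.7, 9.9, 8]) → bbox [11.1,0.6,14.3] .. [28.8,10.5,22.3]
B = cylinder(h=8.5, r=4.6) → bbox [-4.6,-4.6,0] .. [4.6,4.6,8.5]
lo = A.lo+B.lo = [11.1-4.6, 0.6-4.6, 14.3+0] = [6.500,-4.000,14.300]
hi = A.hi+B.hi = [28.8+4.6, 10.5+4.6, 22.3+8.5] = [33.400,15.100,30.800]
diag = √(26.9²+19.1²+16.5²) = √1360.67 = 36.887


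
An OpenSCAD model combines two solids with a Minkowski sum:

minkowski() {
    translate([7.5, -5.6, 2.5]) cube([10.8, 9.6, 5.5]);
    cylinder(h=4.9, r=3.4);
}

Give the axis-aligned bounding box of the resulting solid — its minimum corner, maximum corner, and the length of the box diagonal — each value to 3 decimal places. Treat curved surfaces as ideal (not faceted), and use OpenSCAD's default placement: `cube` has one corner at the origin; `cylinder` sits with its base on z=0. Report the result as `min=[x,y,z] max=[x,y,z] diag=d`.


A = translate([7.5, -5.6, 2.5]) cube([10.8, 9.6, 5.5]) → bbox [7.5,-5.6,2.5] .. [18.3,4,8]
B = cylinder(h=4.9, r=3.4) → bbox [-3.4,-3.4,0] .. [3.4,3.4,4.9]
lo = A.lo+B.lo = [7.5-3.4, -5.6-3.4, 2.5+0] = [4.100,-9.000,2.500]
hi = A.hi+B.hi = [18.3+3.4, 4+3.4, 8+4.9] = [21.700,7.400,12.900]
diag = √(17.6²+16.4²+10.4²) = √686.88 = 26.208

min=[4.100,-9.000,2.500] max=[21.700,7.400,12.900] diag=26.208


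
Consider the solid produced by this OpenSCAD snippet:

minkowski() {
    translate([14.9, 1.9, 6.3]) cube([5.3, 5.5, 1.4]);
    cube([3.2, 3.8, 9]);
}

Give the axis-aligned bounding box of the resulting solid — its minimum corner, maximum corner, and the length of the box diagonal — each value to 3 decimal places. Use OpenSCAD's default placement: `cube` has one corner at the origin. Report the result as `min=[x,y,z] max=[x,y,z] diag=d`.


A = translate([14.9, 1.9, 6.3]) cube([5.3, 5.5, 1.4]) → bbox [14.9,1.9,6.3] .. [20.2,7.4,7.7]
B = cube([3.2, 3.8, 9]) → bbox [0,0,0] .. [3.2,3.8,9]
lo = A.lo+B.lo = [14.9+0, 1.9+0, 6.3+0] = [14.900,1.900,6.300]
hi = A.hi+B.hi = [20.2+3.2, 7.4+3.8, 7.7+9] = [23.400,11.200,16.700]
diag = √(8.5²+9.3²+10.4²) = √266.9 = 16.337

min=[14.900,1.900,6.300] max=[23.400,11.200,16.700] diag=16.337


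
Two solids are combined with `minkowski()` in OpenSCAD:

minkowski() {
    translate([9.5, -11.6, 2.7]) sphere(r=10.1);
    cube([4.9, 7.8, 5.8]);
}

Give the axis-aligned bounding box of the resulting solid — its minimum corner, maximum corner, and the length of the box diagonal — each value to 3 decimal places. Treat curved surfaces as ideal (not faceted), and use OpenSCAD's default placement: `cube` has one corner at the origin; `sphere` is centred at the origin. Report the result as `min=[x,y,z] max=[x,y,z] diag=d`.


min=[-0.600,-21.700,-7.400] max=[24.500,6.300,18.600] diag=45.717

A = translate([9.5, -11.6, 2.7]) sphere(r=10.1) → bbox [-0.6,-21.7,-7.4] .. [19.6,-1.5,12.8]
B = cube([4.9, 7.8, 5.8]) → bbox [0,0,0] .. [4.9,7.8,5.8]
lo = A.lo+B.lo = [-0.6+0, -21.7+0, -7.4+0] = [-0.600,-21.700,-7.400]
hi = A.hi+B.hi = [19.6+4.9, -1.5+7.8, 12.8+5.8] = [24.500,6.300,18.600]
diag = √(25.1²+28²+26²) = √2090.01 = 45.717


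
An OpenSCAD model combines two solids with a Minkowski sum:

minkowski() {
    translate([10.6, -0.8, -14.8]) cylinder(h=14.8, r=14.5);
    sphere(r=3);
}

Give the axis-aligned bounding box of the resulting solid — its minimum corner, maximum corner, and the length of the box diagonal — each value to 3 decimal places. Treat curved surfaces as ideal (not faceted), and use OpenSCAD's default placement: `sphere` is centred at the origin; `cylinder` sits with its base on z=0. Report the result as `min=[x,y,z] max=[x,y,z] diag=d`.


A = translate([10.6, -0.8, -14.8]) cylinder(h=14.8, r=14.5) → bbox [-3.9,-15.3,-14.8] .. [25.1,13.7,0]
B = sphere(r=3) → bbox [-3,-3,-3] .. [3,3,3]
lo = A.lo+B.lo = [-3.9-3, -15.3-3, -14.8-3] = [-6.900,-18.300,-17.800]
hi = A.hi+B.hi = [25.1+3, 13.7+3, 0+3] = [28.100,16.700,3.000]
diag = √(35²+35²+20.8²) = √2882.64 = 53.690

min=[-6.900,-18.300,-17.800] max=[28.100,16.700,3.000] diag=53.690


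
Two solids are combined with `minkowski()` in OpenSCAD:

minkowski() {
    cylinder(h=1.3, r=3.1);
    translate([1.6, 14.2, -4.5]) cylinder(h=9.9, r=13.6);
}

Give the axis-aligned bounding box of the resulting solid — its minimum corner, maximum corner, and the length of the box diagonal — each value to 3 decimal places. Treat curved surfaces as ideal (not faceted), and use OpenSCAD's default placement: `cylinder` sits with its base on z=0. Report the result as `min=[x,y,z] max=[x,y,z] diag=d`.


min=[-15.100,-2.500,-4.500] max=[18.300,30.900,6.700] diag=48.544

A = translate([1.6, 14.2, -4.5]) cylinder(h=9.9, r=13.6) → bbox [-12,0.6,-4.5] .. [15.2,27.8,5.4]
B = cylinder(h=1.3, r=3.1) → bbox [-3.1,-3.1,0] .. [3.1,3.1,1.3]
lo = A.lo+B.lo = [-12-3.1, 0.6-3.1, -4.5+0] = [-15.100,-2.500,-4.500]
hi = A.hi+B.hi = [15.2+3.1, 27.8+3.1, 5.4+1.3] = [18.300,30.900,6.700]
diag = √(33.4²+33.4²+11.2²) = √2356.56 = 48.544


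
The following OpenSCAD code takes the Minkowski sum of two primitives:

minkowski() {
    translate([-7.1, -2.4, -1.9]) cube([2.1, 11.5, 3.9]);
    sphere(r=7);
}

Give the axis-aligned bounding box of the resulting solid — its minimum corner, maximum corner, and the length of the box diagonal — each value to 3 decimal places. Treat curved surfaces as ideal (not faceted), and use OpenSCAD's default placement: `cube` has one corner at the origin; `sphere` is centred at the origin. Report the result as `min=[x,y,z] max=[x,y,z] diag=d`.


min=[-14.100,-9.400,-8.900] max=[2.000,16.100,9.000] diag=35.070

A = translate([-7.1, -2.4, -1.9]) cube([2.1, 11.5, 3.9]) → bbox [-7.1,-2.4,-1.9] .. [-5,9.1,2]
B = sphere(r=7) → bbox [-7,-7,-7] .. [7,7,7]
lo = A.lo+B.lo = [-7.1-7, -2.4-7, -1.9-7] = [-14.100,-9.400,-8.900]
hi = A.hi+B.hi = [-5+7, 9.1+7, 2+7] = [2.000,16.100,9.000]
diag = √(16.1²+25.5²+17.9²) = √1229.87 = 35.070


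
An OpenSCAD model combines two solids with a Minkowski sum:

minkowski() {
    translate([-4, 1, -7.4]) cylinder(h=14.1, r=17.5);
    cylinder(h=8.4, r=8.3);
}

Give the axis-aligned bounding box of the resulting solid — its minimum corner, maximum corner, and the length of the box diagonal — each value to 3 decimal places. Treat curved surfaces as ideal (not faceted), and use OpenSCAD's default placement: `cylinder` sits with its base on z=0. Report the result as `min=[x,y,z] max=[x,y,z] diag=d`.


min=[-29.800,-24.800,-7.400] max=[21.800,26.800,15.100] diag=76.363

A = translate([-4, 1, -7.4]) cylinder(h=14.1, r=17.5) → bbox [-21.5,-16.5,-7.4] .. [13.5,18.5,6.7]
B = cylinder(h=8.4, r=8.3) → bbox [-8.3,-8.3,0] .. [8.3,8.3,8.4]
lo = A.lo+B.lo = [-21.5-8.3, -16.5-8.3, -7.4+0] = [-29.800,-24.800,-7.400]
hi = A.hi+B.hi = [13.5+8.3, 18.5+8.3, 6.7+8.4] = [21.800,26.800,15.100]
diag = √(51.6²+51.6²+22.5²) = √5831.37 = 76.363
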